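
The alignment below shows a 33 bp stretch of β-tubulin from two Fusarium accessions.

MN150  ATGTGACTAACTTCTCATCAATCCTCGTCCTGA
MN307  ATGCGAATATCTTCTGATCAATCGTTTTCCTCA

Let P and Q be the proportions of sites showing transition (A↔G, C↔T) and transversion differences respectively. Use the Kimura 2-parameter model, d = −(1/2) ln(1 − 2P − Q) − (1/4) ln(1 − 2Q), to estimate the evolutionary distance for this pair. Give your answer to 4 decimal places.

0.2935

Mismatches occur at site 4 (T↔C, transition), site 7 (C↔A, transversion), site 10 (A↔T, transversion), site 16 (C↔G, transversion), site 24 (C↔G, transversion), site 26 (C↔T, transition), site 27 (G↔T, transversion), site 32 (G↔C, transversion).
Of the 8 differences, 2 transitions and 6 transversions over 33 sites: P = 2/33 = 0.060606, Q = 6/33 = 0.181818.
d = −0.5·ln(0.696970) − 0.25·ln(0.636364) = −0.5·(-0.361013) − 0.25·(-0.451985) = 0.2935.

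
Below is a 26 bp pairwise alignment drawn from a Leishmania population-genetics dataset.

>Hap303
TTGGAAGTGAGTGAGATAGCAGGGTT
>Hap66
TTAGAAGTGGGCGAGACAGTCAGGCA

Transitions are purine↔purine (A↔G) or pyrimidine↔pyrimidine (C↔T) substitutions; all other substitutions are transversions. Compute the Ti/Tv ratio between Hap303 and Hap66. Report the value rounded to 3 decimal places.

3.500

The sequences differ at positions 3 (G/A, transition), 10 (A/G, transition), 12 (T/C, transition), 17 (T/C, transition), 20 (C/T, transition), 21 (A/C, transversion), 22 (G/A, transition), 25 (T/C, transition), 26 (T/A, transversion).
Of the 9 differences, 7 transitions and 2 transversions, so Ti/Tv = 7/2 = 3.500.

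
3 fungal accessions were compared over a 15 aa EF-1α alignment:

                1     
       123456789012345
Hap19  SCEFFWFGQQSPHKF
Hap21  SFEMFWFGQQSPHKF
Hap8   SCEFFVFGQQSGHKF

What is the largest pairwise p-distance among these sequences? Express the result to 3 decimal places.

0.267

Pairwise Hamming distances:
  Hap19 vs Hap21: 2
  Hap19 vs Hap8: 2
  Hap21 vs Hap8: 4
The largest is 4 mismatches, between Hap21 and Hap8; p = 4/15 = 0.267.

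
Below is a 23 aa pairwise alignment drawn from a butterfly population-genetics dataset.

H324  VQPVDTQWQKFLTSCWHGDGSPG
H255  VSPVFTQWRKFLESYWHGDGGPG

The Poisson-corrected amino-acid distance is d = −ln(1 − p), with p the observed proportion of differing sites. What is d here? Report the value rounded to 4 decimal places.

Differing sites — 2:Q/S; 5:D/F; 9:Q/R; 13:T/E; 15:C/Y; 21:S/G.
p = 6/23 = 0.260870.
d = −ln(1 − 0.260870) = −ln(0.739130) = 0.3023.

0.3023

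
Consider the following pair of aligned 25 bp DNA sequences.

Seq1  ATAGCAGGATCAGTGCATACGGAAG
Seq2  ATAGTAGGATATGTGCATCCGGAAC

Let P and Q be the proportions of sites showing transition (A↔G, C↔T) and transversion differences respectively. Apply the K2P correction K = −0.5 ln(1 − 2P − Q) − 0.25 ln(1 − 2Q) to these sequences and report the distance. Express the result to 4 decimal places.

Mismatches occur at site 5 (C/T, transition), site 11 (C/A, transversion), site 12 (A/T, transversion), site 19 (A/C, transversion), site 25 (G/C, transversion).
Of the 5 differences, 1 transition and 4 transversions over 25 sites: P = 1/25 = 0.040000, Q = 4/25 = 0.160000.
d = −0.5·ln(0.760000) − 0.25·ln(0.680000) = −0.5·(-0.274437) − 0.25·(-0.385662) = 0.2336.

0.2336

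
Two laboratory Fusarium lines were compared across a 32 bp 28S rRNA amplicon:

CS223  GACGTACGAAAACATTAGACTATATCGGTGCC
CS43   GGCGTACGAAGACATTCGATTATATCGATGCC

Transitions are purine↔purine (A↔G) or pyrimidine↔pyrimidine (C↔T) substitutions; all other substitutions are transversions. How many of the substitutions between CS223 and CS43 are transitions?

The sequences differ at positions 2 (A/G, transition), 11 (A/G, transition), 17 (A/C, transversion), 20 (C/T, transition), 28 (G/A, transition).
Of the 5 differences, 4 transitions and 1 transversion, so the answer is 4.

4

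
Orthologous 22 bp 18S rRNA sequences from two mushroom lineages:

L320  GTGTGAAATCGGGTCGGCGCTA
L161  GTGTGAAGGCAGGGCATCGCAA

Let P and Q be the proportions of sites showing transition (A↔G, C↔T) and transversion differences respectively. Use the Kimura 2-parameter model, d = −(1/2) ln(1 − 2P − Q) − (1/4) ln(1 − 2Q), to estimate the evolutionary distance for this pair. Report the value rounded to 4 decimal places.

Differing sites — 8:A/G (Ti); 9:T/G (Tv); 11:G/A (Ti); 14:T/G (Tv); 16:G/A (Ti); 17:G/T (Tv); 21:T/A (Tv).
Of the 7 differences, 3 transitions and 4 transversions over 22 sites: P = 3/22 = 0.136364, Q = 4/22 = 0.181818.
d = −0.5·ln(0.545454) − 0.25·ln(0.636364) = −0.5·(-0.606137) − 0.25·(-0.451985) = 0.4161.

0.4161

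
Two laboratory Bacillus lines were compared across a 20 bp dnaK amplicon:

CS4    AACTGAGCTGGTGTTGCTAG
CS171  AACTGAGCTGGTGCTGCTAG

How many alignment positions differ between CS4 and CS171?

1

Differing sites — 14:T/C.
That gives 1 mismatch out of 20 aligned sites, so the Hamming distance is 1.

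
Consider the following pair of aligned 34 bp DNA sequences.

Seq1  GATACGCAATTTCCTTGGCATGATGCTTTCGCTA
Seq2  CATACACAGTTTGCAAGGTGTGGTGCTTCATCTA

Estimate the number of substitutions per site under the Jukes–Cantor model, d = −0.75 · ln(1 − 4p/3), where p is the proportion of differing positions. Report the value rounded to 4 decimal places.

Mismatches occur at site 1 (G↔C), site 6 (G↔A), site 9 (A↔G), site 13 (C↔G), site 15 (T↔A), site 16 (T↔A), site 19 (C↔T), site 20 (A↔G), site 23 (A↔G), site 29 (T↔C), site 30 (C↔A), site 31 (G↔T).
p = 12/34 = 0.352941.
d = −0.75 · ln(1 − (4/3)·0.352941) = −0.75 · ln(0.529412) = −0.75 · (-0.635988) = 0.4770.

0.4770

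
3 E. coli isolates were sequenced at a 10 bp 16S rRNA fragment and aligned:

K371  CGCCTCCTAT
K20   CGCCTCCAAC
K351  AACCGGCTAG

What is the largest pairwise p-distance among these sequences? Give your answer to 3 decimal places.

Pairwise Hamming distances:
  K371 vs K20: 2
  K371 vs K351: 5
  K20 vs K351: 6
The largest is 6 mismatches, between K20 and K351; p = 6/10 = 0.600.

0.600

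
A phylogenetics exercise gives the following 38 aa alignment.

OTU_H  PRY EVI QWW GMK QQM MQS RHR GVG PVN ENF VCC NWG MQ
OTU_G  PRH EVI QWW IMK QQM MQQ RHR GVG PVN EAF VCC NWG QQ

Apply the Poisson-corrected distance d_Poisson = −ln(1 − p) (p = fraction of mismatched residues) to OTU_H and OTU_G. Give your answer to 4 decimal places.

Differing sites — 3:Y/H; 10:G/I; 18:S/Q; 29:N/A; 37:M/Q.
p = 5/38 = 0.131579.
d = −ln(1 − 0.131579) = −ln(0.868421) = 0.1411.

0.1411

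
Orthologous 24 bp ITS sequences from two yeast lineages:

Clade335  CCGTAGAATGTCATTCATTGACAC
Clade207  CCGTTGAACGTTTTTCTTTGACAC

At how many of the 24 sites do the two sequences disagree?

Differing sites — 5:A/T; 9:T/C; 12:C/T; 13:A/T; 17:A/T.
That gives 5 mismatches out of 24 aligned sites, so the Hamming distance is 5.

5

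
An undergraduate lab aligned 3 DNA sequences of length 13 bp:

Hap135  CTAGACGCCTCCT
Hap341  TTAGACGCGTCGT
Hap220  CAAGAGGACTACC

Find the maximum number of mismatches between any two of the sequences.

8

Pairwise Hamming distances:
  Hap135 vs Hap341: 3
  Hap135 vs Hap220: 5
  Hap341 vs Hap220: 8
The largest is 8, between Hap341 and Hap220.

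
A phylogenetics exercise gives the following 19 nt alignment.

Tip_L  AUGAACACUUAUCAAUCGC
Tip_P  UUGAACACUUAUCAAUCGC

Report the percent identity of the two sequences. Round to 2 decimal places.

The sequences differ at position 1 (A/U).
18 of the 19 sites match, so the percent identity is 18/19 × 100 = 94.74%.

94.74%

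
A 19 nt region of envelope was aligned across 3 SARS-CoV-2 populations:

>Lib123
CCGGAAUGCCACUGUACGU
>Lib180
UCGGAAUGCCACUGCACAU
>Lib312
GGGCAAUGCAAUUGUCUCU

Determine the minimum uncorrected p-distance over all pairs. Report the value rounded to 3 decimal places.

Pairwise Hamming distances:
  Lib123 vs Lib180: 3
  Lib123 vs Lib312: 8
  Lib180 vs Lib312: 9
The smallest is 3 mismatches, between Lib123 and Lib180; p = 3/19 = 0.158.

0.158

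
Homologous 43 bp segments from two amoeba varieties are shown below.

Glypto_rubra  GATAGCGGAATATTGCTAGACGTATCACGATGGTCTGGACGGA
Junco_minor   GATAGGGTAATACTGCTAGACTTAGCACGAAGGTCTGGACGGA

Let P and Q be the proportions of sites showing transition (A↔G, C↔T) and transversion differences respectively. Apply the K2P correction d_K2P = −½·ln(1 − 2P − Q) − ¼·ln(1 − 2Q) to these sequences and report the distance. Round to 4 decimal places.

Mismatches occur at site 6 (C↔G, transversion), site 8 (G↔T, transversion), site 13 (T↔C, transition), site 22 (G↔T, transversion), site 25 (T↔G, transversion), site 31 (T↔A, transversion).
Of the 6 differences, 1 transition and 5 transversions over 43 sites: P = 1/43 = 0.023256, Q = 5/43 = 0.116279.
d = −0.5·ln(0.837209) − 0.25·ln(0.767442) = −0.5·(-0.177682) − 0.25·(-0.264692) = 0.1550.

0.1550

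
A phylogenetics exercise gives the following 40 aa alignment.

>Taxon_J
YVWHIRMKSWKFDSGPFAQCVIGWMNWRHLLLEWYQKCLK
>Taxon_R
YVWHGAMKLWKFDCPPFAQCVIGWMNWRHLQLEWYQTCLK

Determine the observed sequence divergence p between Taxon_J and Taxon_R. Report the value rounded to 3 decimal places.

Mismatches occur at site 5 (I/G), site 6 (R/A), site 9 (S/L), site 14 (S/C), site 15 (G/P), site 31 (L/Q), site 37 (K/T).
There are 7 differences over 40 sites, so p = 7/40 = 0.175.

0.175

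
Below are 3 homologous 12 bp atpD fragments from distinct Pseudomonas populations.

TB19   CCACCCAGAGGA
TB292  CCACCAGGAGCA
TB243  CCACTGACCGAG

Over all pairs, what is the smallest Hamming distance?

Pairwise Hamming distances:
  TB19 vs TB292: 3
  TB19 vs TB243: 6
  TB292 vs TB243: 7
The smallest is 3, between TB19 and TB292.

3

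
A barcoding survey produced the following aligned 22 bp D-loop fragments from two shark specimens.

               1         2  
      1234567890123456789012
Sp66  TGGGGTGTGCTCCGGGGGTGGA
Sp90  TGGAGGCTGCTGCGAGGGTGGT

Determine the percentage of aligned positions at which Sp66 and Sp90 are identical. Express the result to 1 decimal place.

72.7%

Differing sites — 4:G/A; 6:T/G; 7:G/C; 12:C/G; 15:G/A; 22:A/T.
16 of the 22 sites match, so the percent identity is 16/22 × 100 = 72.7%.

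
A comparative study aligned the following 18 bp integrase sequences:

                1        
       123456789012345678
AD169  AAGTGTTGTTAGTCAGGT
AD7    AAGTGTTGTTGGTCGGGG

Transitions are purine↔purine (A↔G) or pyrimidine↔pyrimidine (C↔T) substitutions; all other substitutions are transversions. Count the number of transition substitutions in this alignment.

Mismatches occur at site 11 (A↔G, transition), site 15 (A↔G, transition), site 18 (T↔G, transversion).
Of the 3 differences, 2 transitions and 1 transversion, so the answer is 2.

2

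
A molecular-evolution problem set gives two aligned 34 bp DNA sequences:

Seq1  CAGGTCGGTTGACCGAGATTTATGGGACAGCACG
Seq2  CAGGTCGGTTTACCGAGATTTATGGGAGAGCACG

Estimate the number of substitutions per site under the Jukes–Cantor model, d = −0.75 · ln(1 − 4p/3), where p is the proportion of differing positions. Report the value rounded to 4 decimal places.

The sequences differ at positions 11 (G/T), 28 (C/G).
p = 2/34 = 0.058824.
d = −0.75 · ln(1 − (4/3)·0.058824) = −0.75 · ln(0.921568) = −0.75 · (-0.081679) = 0.0613.

0.0613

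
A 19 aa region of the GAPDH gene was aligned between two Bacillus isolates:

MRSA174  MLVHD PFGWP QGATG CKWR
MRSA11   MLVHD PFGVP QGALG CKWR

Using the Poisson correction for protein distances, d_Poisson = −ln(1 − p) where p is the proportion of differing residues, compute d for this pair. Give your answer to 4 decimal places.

The sequences differ at positions 9 (W/V), 14 (T/L).
p = 2/19 = 0.105263.
d = −ln(1 − 0.105263) = −ln(0.894737) = 0.1112.

0.1112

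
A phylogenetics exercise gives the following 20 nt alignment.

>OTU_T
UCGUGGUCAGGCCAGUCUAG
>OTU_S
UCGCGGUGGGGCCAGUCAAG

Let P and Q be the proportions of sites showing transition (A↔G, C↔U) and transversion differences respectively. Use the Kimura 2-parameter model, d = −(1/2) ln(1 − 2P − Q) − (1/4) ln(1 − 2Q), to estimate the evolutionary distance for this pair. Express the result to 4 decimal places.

0.2341

Mismatches occur at site 4 (U→C, transition), site 8 (C→G, transversion), site 9 (A→G, transition), site 18 (U→A, transversion).
Of the 4 differences, 2 transitions and 2 transversions over 20 sites: P = 2/20 = 0.100000, Q = 2/20 = 0.100000.
d = −0.5·ln(0.700000) − 0.25·ln(0.800000) = −0.5·(-0.356675) − 0.25·(-0.223144) = 0.2341.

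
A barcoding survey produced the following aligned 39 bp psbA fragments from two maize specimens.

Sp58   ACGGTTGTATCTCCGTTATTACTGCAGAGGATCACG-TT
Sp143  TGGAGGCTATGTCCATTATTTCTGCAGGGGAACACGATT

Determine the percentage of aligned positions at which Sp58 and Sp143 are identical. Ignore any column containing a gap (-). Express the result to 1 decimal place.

Excluding the 1 gap column leaves 38 comparable sites.
Mismatches occur at site 1 (A/T), site 2 (C/G), site 4 (G/A), site 5 (T/G), site 6 (T/G), site 7 (G/C), site 11 (C/G), site 15 (G/A), site 21 (A/T), site 28 (A/G), site 32 (T/A).
27 of the 38 comparable sites match, so the percent identity is 27/38 × 100 = 71.1%.

71.1%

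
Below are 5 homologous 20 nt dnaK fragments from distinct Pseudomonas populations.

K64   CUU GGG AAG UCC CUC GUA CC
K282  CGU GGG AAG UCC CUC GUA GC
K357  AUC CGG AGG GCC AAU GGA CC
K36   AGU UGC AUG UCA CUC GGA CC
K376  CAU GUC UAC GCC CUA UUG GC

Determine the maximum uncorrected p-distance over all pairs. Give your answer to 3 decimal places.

Pairwise Hamming distances:
  K64 vs K282: 2
  K64 vs K357: 9
  K64 vs K36: 7
  K64 vs K376: 10
  K282 vs K357: 11
  K282 vs K36: 7
  K282 vs K376: 9
  K357 vs K36: 10
  K357 vs K376: 16
  K36 vs K376: 14
The largest is 16 mismatches, between K357 and K376; p = 16/20 = 0.800.

0.800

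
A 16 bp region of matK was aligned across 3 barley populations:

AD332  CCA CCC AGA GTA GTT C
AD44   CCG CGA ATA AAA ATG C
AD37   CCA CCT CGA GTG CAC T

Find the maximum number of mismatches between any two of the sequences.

Pairwise Hamming distances:
  AD332 vs AD44: 8
  AD332 vs AD37: 7
  AD44 vs AD37: 12
The largest is 12, between AD44 and AD37.

12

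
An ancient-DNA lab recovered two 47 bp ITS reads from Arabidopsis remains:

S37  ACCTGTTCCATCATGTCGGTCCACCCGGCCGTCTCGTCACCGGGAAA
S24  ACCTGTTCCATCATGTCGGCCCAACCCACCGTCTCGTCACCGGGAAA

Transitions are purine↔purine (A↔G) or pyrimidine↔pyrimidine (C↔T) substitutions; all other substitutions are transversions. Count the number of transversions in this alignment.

2

Mismatches occur at site 20 (T↔C, transition), site 24 (C↔A, transversion), site 27 (G↔C, transversion), site 28 (G↔A, transition).
Of the 4 differences, 2 transitions and 2 transversions, so the answer is 2.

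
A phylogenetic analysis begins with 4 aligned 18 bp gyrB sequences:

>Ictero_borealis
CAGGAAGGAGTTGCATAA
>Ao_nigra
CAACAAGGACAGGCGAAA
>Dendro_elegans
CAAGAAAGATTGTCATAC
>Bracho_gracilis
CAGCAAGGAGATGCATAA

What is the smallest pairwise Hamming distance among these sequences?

Pairwise Hamming distances:
  Ictero_borealis vs Ao_nigra: 7
  Ictero_borealis vs Dendro_elegans: 6
  Ictero_borealis vs Bracho_gracilis: 2
  Ao_nigra vs Dendro_elegans: 8
  Ao_nigra vs Bracho_gracilis: 5
  Dendro_elegans vs Bracho_gracilis: 8
The smallest is 2, between Ictero_borealis and Bracho_gracilis.

2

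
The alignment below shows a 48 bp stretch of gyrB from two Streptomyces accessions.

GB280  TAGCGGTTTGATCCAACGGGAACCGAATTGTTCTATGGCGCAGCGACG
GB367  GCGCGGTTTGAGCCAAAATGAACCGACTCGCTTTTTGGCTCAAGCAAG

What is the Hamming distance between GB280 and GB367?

16

Differing sites — 1:T/G; 2:A/C; 12:T/G; 17:C/A; 18:G/A; 19:G/T; 27:A/C; 29:T/C; 31:T/C; 33:C/T; 35:A/T; 40:G/T; 43:G/A; 44:C/G; 45:G/C; 47:C/A.
That gives 16 mismatches out of 48 aligned sites, so the Hamming distance is 16.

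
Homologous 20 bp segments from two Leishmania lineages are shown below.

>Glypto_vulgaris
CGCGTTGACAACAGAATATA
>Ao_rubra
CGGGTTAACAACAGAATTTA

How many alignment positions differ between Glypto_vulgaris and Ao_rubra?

3

The sequences differ at positions 3 (C/G), 7 (G/A), 18 (A/T).
That gives 3 mismatches out of 20 aligned sites, so the Hamming distance is 3.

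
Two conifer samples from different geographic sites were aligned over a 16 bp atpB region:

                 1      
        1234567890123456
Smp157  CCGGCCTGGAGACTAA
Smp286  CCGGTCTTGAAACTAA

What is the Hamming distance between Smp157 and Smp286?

3

Differing sites — 5:C/T; 8:G/T; 11:G/A.
That gives 3 mismatches out of 16 aligned sites, so the Hamming distance is 3.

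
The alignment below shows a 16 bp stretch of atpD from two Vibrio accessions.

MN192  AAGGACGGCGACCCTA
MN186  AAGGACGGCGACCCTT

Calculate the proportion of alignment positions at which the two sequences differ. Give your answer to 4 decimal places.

0.0625

The sequences differ at position 16 (A/T).
There are 1 differences over 16 sites, so p = 1/16 = 0.0625.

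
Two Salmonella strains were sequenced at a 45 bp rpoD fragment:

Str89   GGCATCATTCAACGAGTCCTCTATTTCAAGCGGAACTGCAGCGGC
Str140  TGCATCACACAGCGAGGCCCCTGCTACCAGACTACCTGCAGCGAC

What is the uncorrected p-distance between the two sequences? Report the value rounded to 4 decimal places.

The sequences differ at positions 1 (G/T), 8 (T/C), 9 (T/A), 12 (A/G), 17 (T/G), 20 (T/C), 23 (A/G), 24 (T/C), 26 (T/A), 28 (A/C), 31 (C/A), 32 (G/C), 33 (G/T), 35 (A/C), 44 (G/A).
There are 15 differences over 45 sites, so p = 15/45 = 0.3333.

0.3333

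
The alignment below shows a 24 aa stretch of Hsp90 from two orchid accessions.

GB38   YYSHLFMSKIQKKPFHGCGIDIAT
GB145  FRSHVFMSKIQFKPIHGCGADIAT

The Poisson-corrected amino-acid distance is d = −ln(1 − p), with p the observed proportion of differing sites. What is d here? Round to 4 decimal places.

Mismatches occur at site 1 (Y/F), site 2 (Y/R), site 5 (L/V), site 12 (K/F), site 15 (F/I), site 20 (I/A).
p = 6/24 = 0.250000.
d = −ln(1 − 0.250000) = −ln(0.750000) = 0.2877.

0.2877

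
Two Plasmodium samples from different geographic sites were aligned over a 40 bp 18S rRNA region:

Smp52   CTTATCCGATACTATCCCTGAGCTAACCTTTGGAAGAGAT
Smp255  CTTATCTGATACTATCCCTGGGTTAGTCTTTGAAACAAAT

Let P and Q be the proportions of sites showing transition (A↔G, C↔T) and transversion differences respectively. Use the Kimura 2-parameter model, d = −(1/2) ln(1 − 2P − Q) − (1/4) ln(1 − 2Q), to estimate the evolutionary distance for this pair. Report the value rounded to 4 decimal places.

0.2478

The sequences differ at positions 7 (C/T, transition), 21 (A/G, transition), 23 (C/T, transition), 26 (A/G, transition), 27 (C/T, transition), 33 (G/A, transition), 36 (G/C, transversion), 38 (G/A, transition).
Of the 8 differences, 7 transitions and 1 transversion over 40 sites: P = 7/40 = 0.175000, Q = 1/40 = 0.025000.
d = −0.5·ln(0.625000) − 0.25·ln(0.950000) = −0.5·(-0.470004) − 0.25·(-0.051293) = 0.2478.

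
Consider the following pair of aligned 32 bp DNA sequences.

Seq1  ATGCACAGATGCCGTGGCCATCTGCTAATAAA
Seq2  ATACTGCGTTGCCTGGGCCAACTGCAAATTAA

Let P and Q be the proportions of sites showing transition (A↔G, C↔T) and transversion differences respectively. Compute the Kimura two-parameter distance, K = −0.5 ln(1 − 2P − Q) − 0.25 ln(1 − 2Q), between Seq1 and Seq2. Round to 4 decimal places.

Differing sites — 3:G/A (Ti); 5:A/T (Tv); 6:C/G (Tv); 7:A/C (Tv); 9:A/T (Tv); 14:G/T (Tv); 15:T/G (Tv); 21:T/A (Tv); 26:T/A (Tv); 30:A/T (Tv).
Of the 10 differences, 1 transition and 9 transversions over 32 sites: P = 1/32 = 0.031250, Q = 9/32 = 0.281250.
d = −0.5·ln(0.656250) − 0.25·ln(0.437500) = −0.5·(-0.421213) − 0.25·(-0.826679) = 0.4173.

0.4173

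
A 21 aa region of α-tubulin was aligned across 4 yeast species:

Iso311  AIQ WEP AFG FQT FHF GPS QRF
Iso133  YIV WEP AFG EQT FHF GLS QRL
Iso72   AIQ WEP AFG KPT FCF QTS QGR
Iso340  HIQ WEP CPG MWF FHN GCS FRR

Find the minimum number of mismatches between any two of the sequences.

Pairwise Hamming distances:
  Iso311 vs Iso133: 5
  Iso311 vs Iso72: 7
  Iso311 vs Iso340: 10
  Iso133 vs Iso72: 9
  Iso133 vs Iso340: 11
  Iso72 vs Iso340: 12
The smallest is 5, between Iso311 and Iso133.

5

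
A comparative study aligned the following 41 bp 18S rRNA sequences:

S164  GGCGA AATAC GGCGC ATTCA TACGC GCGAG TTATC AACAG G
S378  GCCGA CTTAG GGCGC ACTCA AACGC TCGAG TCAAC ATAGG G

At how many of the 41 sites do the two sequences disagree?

12

Differing sites — 2:G/C; 6:A/C; 7:A/T; 10:C/G; 17:T/C; 21:T/A; 26:G/T; 32:T/C; 34:T/A; 37:A/T; 38:C/A; 39:A/G.
That gives 12 mismatches out of 41 aligned sites, so the Hamming distance is 12.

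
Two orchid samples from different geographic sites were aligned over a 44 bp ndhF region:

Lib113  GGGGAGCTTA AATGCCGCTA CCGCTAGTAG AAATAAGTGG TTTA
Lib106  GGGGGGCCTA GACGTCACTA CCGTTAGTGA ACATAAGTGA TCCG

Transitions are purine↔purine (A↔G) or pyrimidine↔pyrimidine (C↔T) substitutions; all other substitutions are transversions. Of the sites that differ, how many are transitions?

13

Mismatches occur at site 5 (A→G, transition), site 8 (T→C, transition), site 11 (A→G, transition), site 13 (T→C, transition), site 15 (C→T, transition), site 17 (G→A, transition), site 24 (C→T, transition), site 29 (A→G, transition), site 30 (G→A, transition), site 32 (A→C, transversion), site 40 (G→A, transition), site 42 (T→C, transition), site 43 (T→C, transition), site 44 (A→G, transition).
Of the 14 differences, 13 transitions and 1 transversion, so the answer is 13.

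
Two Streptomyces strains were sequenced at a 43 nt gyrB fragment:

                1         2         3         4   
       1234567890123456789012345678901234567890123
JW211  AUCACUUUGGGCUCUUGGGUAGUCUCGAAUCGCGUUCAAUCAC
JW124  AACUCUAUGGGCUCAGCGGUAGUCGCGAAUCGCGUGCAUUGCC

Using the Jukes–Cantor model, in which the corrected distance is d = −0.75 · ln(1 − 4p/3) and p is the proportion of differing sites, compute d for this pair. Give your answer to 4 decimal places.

Mismatches occur at site 2 (U/A), site 4 (A/U), site 7 (U/A), site 15 (U/A), site 16 (U/G), site 17 (G/C), site 25 (U/G), site 36 (U/G), site 39 (A/U), site 41 (C/G), site 42 (A/C).
p = 11/43 = 0.255814.
d = −0.75 · ln(1 − (4/3)·0.255814) = −0.75 · ln(0.658915) = −0.75 · (-0.417161) = 0.3129.

0.3129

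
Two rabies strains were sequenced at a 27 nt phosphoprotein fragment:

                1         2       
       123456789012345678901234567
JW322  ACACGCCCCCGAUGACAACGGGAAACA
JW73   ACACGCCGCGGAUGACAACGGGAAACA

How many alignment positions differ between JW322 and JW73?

The sequences differ at positions 8 (C/G), 10 (C/G).
That gives 2 mismatches out of 27 aligned sites, so the Hamming distance is 2.

2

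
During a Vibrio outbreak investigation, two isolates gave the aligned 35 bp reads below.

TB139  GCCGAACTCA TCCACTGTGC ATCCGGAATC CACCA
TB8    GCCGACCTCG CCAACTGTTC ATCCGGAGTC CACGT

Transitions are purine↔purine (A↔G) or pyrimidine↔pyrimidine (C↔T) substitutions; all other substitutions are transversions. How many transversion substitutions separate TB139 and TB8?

5

Differing sites — 6:A/C (Tv); 10:A/G (Ti); 11:T/C (Ti); 13:C/A (Tv); 19:G/T (Tv); 28:A/G (Ti); 34:C/G (Tv); 35:A/T (Tv).
Of the 8 differences, 3 transitions and 5 transversions, so the answer is 5.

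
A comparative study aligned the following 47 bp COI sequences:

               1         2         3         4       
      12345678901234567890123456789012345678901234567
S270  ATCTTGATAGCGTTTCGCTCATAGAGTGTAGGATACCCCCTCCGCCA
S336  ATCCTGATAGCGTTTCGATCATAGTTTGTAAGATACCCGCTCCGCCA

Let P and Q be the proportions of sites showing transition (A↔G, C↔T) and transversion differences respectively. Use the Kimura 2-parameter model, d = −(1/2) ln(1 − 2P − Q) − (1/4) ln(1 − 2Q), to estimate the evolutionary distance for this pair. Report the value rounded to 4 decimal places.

Mismatches occur at site 4 (T→C, transition), site 18 (C→A, transversion), site 25 (A→T, transversion), site 26 (G→T, transversion), site 31 (G→A, transition), site 39 (C→G, transversion).
Of the 6 differences, 2 transitions and 4 transversions over 47 sites: P = 2/47 = 0.042553, Q = 4/47 = 0.085106.
d = −0.5·ln(0.829788) − 0.25·ln(0.829788) = −0.5·(-0.186585) − 0.25·(-0.186585) = 0.1399.

0.1399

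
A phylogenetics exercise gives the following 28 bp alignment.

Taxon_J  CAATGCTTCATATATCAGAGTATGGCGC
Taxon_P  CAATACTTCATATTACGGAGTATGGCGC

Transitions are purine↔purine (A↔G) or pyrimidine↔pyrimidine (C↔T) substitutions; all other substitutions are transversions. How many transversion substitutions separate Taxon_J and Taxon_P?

2

Differing sites — 5:G/A (Ti); 14:A/T (Tv); 15:T/A (Tv); 17:A/G (Ti).
Of the 4 differences, 2 transitions and 2 transversions, so the answer is 2.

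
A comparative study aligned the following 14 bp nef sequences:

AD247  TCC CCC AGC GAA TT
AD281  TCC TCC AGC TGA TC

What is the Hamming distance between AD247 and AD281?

4

Mismatches occur at site 4 (C→T), site 10 (G→T), site 11 (A→G), site 14 (T→C).
That gives 4 mismatches out of 14 aligned sites, so the Hamming distance is 4.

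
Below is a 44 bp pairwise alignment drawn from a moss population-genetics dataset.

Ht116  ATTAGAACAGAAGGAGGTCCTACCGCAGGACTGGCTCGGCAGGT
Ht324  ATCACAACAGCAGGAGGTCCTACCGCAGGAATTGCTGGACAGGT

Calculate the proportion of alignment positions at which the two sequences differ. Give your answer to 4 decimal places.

The sequences differ at positions 3 (T/C), 5 (G/C), 11 (A/C), 31 (C/A), 33 (G/T), 37 (C/G), 39 (G/A).
There are 7 differences over 44 sites, so p = 7/44 = 0.1591.

0.1591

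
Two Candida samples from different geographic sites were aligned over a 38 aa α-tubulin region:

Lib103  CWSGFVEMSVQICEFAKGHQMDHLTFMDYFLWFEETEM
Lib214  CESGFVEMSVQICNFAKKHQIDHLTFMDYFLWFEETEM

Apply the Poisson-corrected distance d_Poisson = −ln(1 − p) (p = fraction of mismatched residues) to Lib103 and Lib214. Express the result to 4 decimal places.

0.1112

Mismatches occur at site 2 (W→E), site 14 (E→N), site 18 (G→K), site 21 (M→I).
p = 4/38 = 0.105263.
d = −ln(1 − 0.105263) = −ln(0.894737) = 0.1112.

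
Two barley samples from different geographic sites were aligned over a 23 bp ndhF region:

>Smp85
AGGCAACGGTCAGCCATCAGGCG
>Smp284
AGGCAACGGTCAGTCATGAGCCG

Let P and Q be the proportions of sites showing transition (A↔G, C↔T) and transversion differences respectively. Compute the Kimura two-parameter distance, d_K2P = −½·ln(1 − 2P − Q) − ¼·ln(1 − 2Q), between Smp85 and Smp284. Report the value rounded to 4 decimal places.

0.1433

The sequences differ at positions 14 (C/T, transition), 18 (C/G, transversion), 21 (G/C, transversion).
Of the 3 differences, 1 transition and 2 transversions over 23 sites: P = 1/23 = 0.043478, Q = 2/23 = 0.086957.
d = −0.5·ln(0.826087) − 0.25·ln(0.826086) = −0.5·(-0.191055) − 0.25·(-0.191056) = 0.1433.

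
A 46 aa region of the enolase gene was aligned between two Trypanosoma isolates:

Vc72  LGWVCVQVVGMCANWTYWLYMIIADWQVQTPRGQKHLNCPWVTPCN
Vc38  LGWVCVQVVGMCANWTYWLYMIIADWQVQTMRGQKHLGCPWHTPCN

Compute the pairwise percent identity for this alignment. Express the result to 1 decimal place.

93.5%

The sequences differ at positions 31 (P/M), 38 (N/G), 42 (V/H).
43 of the 46 sites match, so the percent identity is 43/46 × 100 = 93.5%.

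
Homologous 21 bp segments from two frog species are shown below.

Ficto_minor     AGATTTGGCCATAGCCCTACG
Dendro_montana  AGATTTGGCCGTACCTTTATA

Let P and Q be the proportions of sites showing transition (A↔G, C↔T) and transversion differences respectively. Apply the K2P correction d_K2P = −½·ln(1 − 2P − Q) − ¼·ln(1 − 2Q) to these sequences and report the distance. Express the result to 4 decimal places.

Differing sites — 11:A/G (Ti); 14:G/C (Tv); 16:C/T (Ti); 17:C/T (Ti); 20:C/T (Ti); 21:G/A (Ti).
Of the 6 differences, 5 transitions and 1 transversion over 21 sites: P = 5/21 = 0.238095, Q = 1/21 = 0.047619.
d = −0.5·ln(0.476191) − 0.25·ln(0.904762) = −0.5·(-0.741936) − 0.25·(-0.100083) = 0.3960.

0.3960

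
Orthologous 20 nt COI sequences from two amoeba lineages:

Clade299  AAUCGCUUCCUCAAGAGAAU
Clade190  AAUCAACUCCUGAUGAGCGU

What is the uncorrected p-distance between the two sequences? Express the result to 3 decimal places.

Differing sites — 5:G/A; 6:C/A; 7:U/C; 12:C/G; 14:A/U; 18:A/C; 19:A/G.
There are 7 differences over 20 sites, so p = 7/20 = 0.350.

0.350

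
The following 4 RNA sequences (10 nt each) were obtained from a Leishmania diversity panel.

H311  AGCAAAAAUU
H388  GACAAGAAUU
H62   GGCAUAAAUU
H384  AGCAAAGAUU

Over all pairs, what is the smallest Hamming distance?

Pairwise Hamming distances:
  H311 vs H388: 3
  H311 vs H62: 2
  H311 vs H384: 1
  H388 vs H62: 3
  H388 vs H384: 4
  H62 vs H384: 3
The smallest is 1, between H311 and H384.

1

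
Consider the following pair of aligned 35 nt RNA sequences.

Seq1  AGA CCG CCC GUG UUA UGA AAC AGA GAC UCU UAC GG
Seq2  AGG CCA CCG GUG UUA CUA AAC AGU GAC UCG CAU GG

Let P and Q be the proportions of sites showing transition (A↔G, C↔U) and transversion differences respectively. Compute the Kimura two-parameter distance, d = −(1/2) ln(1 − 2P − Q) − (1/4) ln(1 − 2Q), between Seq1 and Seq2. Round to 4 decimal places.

0.3203

The sequences differ at positions 3 (A/G, transition), 6 (G/A, transition), 9 (C/G, transversion), 16 (U/C, transition), 17 (G/U, transversion), 24 (A/U, transversion), 30 (U/G, transversion), 31 (U/C, transition), 33 (C/U, transition).
Of the 9 differences, 5 transitions and 4 transversions over 35 sites: P = 5/35 = 0.142857, Q = 4/35 = 0.114286.
d = −0.5·ln(0.600000) − 0.25·ln(0.771428) = −0.5·(-0.510826) − 0.25·(-0.259512) = 0.3203.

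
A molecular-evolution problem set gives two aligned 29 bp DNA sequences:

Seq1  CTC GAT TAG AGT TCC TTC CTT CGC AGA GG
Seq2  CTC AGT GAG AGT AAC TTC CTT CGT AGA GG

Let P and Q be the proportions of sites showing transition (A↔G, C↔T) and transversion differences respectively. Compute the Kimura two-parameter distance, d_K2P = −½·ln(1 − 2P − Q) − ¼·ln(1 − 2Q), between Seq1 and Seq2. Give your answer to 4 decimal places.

Mismatches occur at site 4 (G↔A, transition), site 5 (A↔G, transition), site 7 (T↔G, transversion), site 13 (T↔A, transversion), site 14 (C↔A, transversion), site 24 (C↔T, transition).
Of the 6 differences, 3 transitions and 3 transversions over 29 sites: P = 3/29 = 0.103448, Q = 3/29 = 0.103448.
d = −0.5·ln(0.689656) − 0.25·ln(0.793104) = −0.5·(-0.371562) − 0.25·(-0.231801) = 0.2437.

0.2437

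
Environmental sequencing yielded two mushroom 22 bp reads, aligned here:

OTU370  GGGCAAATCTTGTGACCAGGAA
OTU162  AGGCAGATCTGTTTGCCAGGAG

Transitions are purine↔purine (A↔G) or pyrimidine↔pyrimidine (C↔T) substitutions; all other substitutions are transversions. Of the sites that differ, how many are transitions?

4

The sequences differ at positions 1 (G/A, transition), 6 (A/G, transition), 11 (T/G, transversion), 12 (G/T, transversion), 14 (G/T, transversion), 15 (A/G, transition), 22 (A/G, transition).
Of the 7 differences, 4 transitions and 3 transversions, so the answer is 4.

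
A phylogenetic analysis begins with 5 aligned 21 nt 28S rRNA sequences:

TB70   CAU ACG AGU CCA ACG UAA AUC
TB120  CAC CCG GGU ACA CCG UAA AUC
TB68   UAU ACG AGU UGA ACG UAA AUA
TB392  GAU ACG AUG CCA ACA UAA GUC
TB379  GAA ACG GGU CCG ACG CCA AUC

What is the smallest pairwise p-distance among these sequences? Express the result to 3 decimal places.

0.190

Pairwise Hamming distances:
  TB70 vs TB120: 5
  TB70 vs TB68: 4
  TB70 vs TB392: 5
  TB70 vs TB379: 6
  TB120 vs TB68: 8
  TB120 vs TB392: 10
  TB120 vs TB379: 8
  TB68 vs TB392: 8
  TB68 vs TB379: 9
  TB392 vs TB379: 9
The smallest is 4 mismatches, between TB70 and TB68; p = 4/21 = 0.190.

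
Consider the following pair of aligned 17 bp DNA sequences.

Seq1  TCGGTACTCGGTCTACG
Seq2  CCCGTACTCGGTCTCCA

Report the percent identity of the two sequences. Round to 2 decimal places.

76.47%

The sequences differ at positions 1 (T/C), 3 (G/C), 15 (A/C), 17 (G/A).
13 of the 17 sites match, so the percent identity is 13/17 × 100 = 76.47%.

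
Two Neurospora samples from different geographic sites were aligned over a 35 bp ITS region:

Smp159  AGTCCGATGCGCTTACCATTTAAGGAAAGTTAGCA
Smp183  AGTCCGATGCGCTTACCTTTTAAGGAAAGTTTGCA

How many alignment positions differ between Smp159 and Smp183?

2

Mismatches occur at site 18 (A/T), site 32 (A/T).
That gives 2 mismatches out of 35 aligned sites, so the Hamming distance is 2.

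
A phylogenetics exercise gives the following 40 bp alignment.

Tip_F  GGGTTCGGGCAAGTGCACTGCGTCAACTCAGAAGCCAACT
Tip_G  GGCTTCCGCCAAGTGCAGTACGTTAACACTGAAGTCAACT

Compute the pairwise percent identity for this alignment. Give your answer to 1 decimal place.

Mismatches occur at site 3 (G→C), site 7 (G→C), site 9 (G→C), site 18 (C→G), site 20 (G→A), site 24 (C→T), site 28 (T→A), site 30 (A→T), site 35 (C→T).
31 of the 40 sites match, so the percent identity is 31/40 × 100 = 77.5%.

77.5%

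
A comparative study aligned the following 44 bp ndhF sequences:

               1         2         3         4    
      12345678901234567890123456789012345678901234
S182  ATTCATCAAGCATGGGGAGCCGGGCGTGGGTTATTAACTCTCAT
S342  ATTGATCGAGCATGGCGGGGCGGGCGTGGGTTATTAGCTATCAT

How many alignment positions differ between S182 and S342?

7

Differing sites — 4:C/G; 8:A/G; 16:G/C; 18:A/G; 20:C/G; 37:A/G; 40:C/A.
That gives 7 mismatches out of 44 aligned sites, so the Hamming distance is 7.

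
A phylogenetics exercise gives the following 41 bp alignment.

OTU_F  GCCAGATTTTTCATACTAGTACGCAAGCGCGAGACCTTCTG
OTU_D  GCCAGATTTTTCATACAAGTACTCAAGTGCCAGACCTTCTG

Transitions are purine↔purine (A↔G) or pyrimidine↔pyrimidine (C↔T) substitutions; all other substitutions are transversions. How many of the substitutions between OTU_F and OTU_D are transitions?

1

Mismatches occur at site 17 (T↔A, transversion), site 23 (G↔T, transversion), site 28 (C↔T, transition), site 31 (G↔C, transversion).
Of the 4 differences, 1 transition and 3 transversions, so the answer is 1.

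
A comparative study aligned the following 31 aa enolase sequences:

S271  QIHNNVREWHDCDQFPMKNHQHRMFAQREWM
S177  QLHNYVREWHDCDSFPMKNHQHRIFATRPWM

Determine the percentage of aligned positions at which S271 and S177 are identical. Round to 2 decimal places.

80.65%

The sequences differ at positions 2 (I/L), 5 (N/Y), 14 (Q/S), 24 (M/I), 27 (Q/T), 29 (E/P).
25 of the 31 sites match, so the percent identity is 25/31 × 100 = 80.65%.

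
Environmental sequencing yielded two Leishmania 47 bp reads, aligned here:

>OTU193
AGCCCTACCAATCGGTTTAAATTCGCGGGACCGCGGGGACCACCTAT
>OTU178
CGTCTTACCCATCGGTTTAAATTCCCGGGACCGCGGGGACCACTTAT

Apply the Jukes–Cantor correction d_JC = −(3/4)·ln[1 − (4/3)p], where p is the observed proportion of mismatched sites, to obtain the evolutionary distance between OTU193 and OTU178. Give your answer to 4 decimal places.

0.1399

Mismatches occur at site 1 (A↔C), site 3 (C↔T), site 5 (C↔T), site 10 (A↔C), site 25 (G↔C), site 44 (C↔T).
p = 6/47 = 0.127660.
d = −0.75 · ln(1 − (4/3)·0.127660) = −0.75 · ln(0.829787) = −0.75 · (-0.186586) = 0.1399.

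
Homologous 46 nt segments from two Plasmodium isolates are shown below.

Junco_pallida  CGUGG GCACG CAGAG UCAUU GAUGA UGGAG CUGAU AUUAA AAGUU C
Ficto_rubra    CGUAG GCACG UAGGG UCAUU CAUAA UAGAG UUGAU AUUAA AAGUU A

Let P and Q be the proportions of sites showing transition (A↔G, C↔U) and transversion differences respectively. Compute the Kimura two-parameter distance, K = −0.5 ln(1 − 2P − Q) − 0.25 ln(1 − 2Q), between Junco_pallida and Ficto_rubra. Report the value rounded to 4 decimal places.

0.2042

Mismatches occur at site 4 (G/A, transition), site 11 (C/U, transition), site 14 (A/G, transition), site 21 (G/C, transversion), site 24 (G/A, transition), site 27 (G/A, transition), site 31 (C/U, transition), site 46 (C/A, transversion).
Of the 8 differences, 6 transitions and 2 transversions over 46 sites: P = 6/46 = 0.130435, Q = 2/46 = 0.043478.
d = −0.5·ln(0.695652) − 0.25·ln(0.913044) = −0.5·(-0.362906) − 0.25·(-0.090971) = 0.2042.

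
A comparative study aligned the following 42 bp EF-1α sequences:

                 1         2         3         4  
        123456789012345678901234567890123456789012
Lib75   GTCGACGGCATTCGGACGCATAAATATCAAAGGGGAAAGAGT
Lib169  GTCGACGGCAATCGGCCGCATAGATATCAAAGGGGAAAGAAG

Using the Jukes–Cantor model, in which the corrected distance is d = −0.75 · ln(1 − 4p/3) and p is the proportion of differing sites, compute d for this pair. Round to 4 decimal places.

The sequences differ at positions 11 (T/A), 16 (A/C), 23 (A/G), 41 (G/A), 42 (T/G).
p = 5/42 = 0.119048.
d = −0.75 · ln(1 − (4/3)·0.119048) = −0.75 · ln(0.841269) = −0.75 · (-0.172844) = 0.1296.

0.1296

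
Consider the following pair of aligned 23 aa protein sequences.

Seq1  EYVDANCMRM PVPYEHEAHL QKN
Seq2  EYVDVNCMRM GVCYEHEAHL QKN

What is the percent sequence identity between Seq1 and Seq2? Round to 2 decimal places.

86.96%

Differing sites — 5:A/V; 11:P/G; 13:P/C.
20 of the 23 sites match, so the percent identity is 20/23 × 100 = 86.96%.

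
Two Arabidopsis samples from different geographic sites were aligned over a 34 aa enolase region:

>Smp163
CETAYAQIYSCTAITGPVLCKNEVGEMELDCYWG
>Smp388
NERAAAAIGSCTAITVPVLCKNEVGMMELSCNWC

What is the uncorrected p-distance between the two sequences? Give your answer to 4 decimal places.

0.2941

Mismatches occur at site 1 (C→N), site 3 (T→R), site 5 (Y→A), site 7 (Q→A), site 9 (Y→G), site 16 (G→V), site 26 (E→M), site 30 (D→S), site 32 (Y→N), site 34 (G→C).
There are 10 differences over 34 sites, so p = 10/34 = 0.2941.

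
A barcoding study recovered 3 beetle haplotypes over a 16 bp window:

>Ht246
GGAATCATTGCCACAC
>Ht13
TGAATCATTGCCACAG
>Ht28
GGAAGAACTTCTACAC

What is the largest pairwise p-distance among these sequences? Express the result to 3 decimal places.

Pairwise Hamming distances:
  Ht246 vs Ht13: 2
  Ht246 vs Ht28: 5
  Ht13 vs Ht28: 7
The largest is 7 mismatches, between Ht13 and Ht28; p = 7/16 = 0.438.

0.438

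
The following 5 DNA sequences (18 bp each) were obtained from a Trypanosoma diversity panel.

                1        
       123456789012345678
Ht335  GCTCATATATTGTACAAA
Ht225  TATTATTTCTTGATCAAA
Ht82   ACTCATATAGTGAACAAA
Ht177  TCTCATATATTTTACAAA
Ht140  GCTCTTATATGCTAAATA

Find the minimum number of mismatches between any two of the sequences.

2

Pairwise Hamming distances:
  Ht335 vs Ht225: 7
  Ht335 vs Ht82: 3
  Ht335 vs Ht177: 2
  Ht335 vs Ht140: 5
  Ht225 vs Ht82: 7
  Ht225 vs Ht177: 7
  Ht225 vs Ht140: 12
  Ht82 vs Ht177: 4
  Ht82 vs Ht140: 8
  Ht177 vs Ht140: 6
The smallest is 2, between Ht335 and Ht177.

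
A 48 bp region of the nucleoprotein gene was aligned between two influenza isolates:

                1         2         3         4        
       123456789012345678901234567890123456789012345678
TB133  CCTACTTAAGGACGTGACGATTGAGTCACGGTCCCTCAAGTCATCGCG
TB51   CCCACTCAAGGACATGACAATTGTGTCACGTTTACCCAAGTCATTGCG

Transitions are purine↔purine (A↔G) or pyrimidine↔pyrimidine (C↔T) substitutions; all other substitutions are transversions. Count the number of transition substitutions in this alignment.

7

Mismatches occur at site 3 (T/C, transition), site 7 (T/C, transition), site 14 (G/A, transition), site 19 (G/A, transition), site 24 (A/T, transversion), site 31 (G/T, transversion), site 33 (C/T, transition), site 34 (C/A, transversion), site 36 (T/C, transition), site 45 (C/T, transition).
Of the 10 differences, 7 transitions and 3 transversions, so the answer is 7.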